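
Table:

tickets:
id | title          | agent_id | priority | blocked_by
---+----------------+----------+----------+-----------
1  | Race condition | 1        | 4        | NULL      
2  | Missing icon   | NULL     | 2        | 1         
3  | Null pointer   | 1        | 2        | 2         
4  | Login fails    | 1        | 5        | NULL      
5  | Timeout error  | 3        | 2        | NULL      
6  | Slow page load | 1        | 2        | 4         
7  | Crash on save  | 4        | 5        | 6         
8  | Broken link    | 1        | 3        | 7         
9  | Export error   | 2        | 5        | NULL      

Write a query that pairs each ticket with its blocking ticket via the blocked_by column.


This is a self-join: tickets is joined to a second copy of itself, matching each row's blocked_by to another row's id. Use LEFT JOIN so rows with blocked_by=NULL are kept.
  - ticket 1 (Race condition): blocked_by=NULL -> NULL
  - ticket 2 (Missing icon): blocked_by=1 -> Race condition
  - ticket 3 (Null pointer): blocked_by=2 -> Missing icon
  - ticket 4 (Login fails): blocked_by=NULL -> NULL
  - ticket 5 (Timeout error): blocked_by=NULL -> NULL
  - ticket 6 (Slow page load): blocked_by=4 -> Login fails
  - ticket 7 (Crash on save): blocked_by=6 -> Slow page load
  - ticket 8 (Broken link): blocked_by=7 -> Crash on save
  - ticket 9 (Export error): blocked_by=NULL -> NULL

SQL:
SELECT a.title AS item, b.title AS blocked_by
FROM tickets a
LEFT JOIN tickets b ON a.blocked_by = b.id

Result:
item           | blocked_by    
---------------+---------------
Race condition | NULL          
Missing icon   | Race condition
Null pointer   | Missing icon  
Login fails    | NULL          
Timeout error  | NULL          
Slow page load | Login fails   
Crash on save  | Slow page load
Broken link    | Crash on save 
Export error   | NULL          


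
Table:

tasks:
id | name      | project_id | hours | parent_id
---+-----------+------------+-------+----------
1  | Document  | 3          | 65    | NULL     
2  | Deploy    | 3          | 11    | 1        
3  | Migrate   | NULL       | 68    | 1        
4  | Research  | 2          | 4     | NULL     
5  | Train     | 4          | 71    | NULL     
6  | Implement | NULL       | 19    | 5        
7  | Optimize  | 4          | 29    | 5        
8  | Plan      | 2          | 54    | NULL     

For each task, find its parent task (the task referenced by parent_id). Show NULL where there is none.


This is a self-join: tasks is joined to a second copy of itself, matching each row's parent_id to another row's id. Use LEFT JOIN so rows with parent_id=NULL are kept.
  - task 1 (Document): parent_id=NULL -> NULL
  - task 2 (Deploy): parent_id=1 -> Document
  - task 3 (Migrate): parent_id=1 -> Document
  - task 4 (Research): parent_id=NULL -> NULL
  - task 5 (Train): parent_id=NULL -> NULL
  - task 6 (Implement): parent_id=5 -> Train
  - task 7 (Optimize): parent_id=5 -> Train
  - task 8 (Plan): parent_id=NULL -> NULL

SQL:
SELECT a.name AS item, b.name AS parent
FROM tasks a
LEFT JOIN tasks b ON a.parent_id = b.id

Result:
item      | parent  
----------+---------
Document  | NULL    
Deploy    | Document
Migrate   | Document
Research  | NULL    
Train     | NULL    
Implement | Train   
Optimize  | Train   
Plan      | NULL    


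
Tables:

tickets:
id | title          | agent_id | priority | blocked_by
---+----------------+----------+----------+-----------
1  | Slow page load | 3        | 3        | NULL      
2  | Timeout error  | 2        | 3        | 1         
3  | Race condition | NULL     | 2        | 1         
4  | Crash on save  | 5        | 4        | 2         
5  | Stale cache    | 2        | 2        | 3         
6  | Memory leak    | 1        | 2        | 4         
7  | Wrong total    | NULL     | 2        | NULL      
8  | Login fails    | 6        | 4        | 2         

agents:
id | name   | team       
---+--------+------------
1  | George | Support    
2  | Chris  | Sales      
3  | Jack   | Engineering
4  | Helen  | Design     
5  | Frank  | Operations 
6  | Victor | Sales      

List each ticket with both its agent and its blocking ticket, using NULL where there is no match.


Two LEFT JOINs from the same base table tickets: one to agents via agent_id, one to tickets itself via blocked_by. Both are LEFT so every ticket is preserved.
Match against agents:
  - ticket 1 (Slow page load): agent_id=3 -> matches Jack
  - ticket 2 (Timeout error): agent_id=2 -> matches Chris
  - ticket 3 (Race condition): agent_id=NULL, no match -> kept with NULL
  - ticket 4 (Crash on save): agent_id=5 -> matches Frank
  - ticket 5 (Stale cache): agent_id=2 -> matches Chris
  - ticket 6 (Memory leak): agent_id=1 -> matches George
  - ticket 7 (Wrong total): agent_id=NULL, no match -> kept with NULL
  - ticket 8 (Login fails): agent_id=6 -> matches Victor
Match against tickets (self):
  - ticket 1 (Slow page load): blocked_by=NULL -> NULL
  - ticket 2 (Timeout error): blocked_by=1 -> Slow page load
  - ticket 3 (Race condition): blocked_by=1 -> Slow page load
  - ticket 4 (Crash on save): blocked_by=2 -> Timeout error
  - ticket 5 (Stale cache): blocked_by=3 -> Race condition
  - ticket 6 (Memory leak): blocked_by=4 -> Crash on save
  - ticket 7 (Wrong total): blocked_by=NULL -> NULL
  - ticket 8 (Login fails): blocked_by=2 -> Timeout error

SQL:
SELECT a.title, b.name AS agent, c.title AS blocked_by
FROM tickets a
LEFT JOIN agents b ON a.agent_id = b.id
LEFT JOIN tickets c ON a.blocked_by = c.id

Result:
title          | agent  | blocked_by    
---------------+--------+---------------
Slow page load | Jack   | NULL          
Timeout error  | Chris  | Slow page load
Race condition | NULL   | Slow page load
Crash on save  | Frank  | Timeout error 
Stale cache    | Chris  | Race condition
Memory leak    | George | Crash on save 
Wrong total    | NULL   | NULL          
Login fails    | Victor | Timeout error 


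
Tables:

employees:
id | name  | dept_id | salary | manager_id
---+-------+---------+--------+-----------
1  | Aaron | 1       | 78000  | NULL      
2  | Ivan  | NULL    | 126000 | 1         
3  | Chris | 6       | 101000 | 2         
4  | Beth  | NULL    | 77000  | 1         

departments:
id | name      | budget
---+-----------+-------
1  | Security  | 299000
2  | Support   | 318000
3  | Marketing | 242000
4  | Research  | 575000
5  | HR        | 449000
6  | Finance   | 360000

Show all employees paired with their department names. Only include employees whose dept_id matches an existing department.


INNER JOIN keeps only employees rows whose dept_id matches an id in departments. Walk through each employee:
  - employee 1 (Aaron): dept_id=1 -> matches Security
  - employee 2 (Ivan): dept_id=NULL, no match -> dropped
  - employee 3 (Chris): dept_id=6 -> matches Finance
  - employee 4 (Beth): dept_id=NULL, no match -> dropped
So 2 of 4 rows are dropped.

SQL:
SELECT a.name, b.name AS department
FROM employees a
INNER JOIN departments b ON a.dept_id = b.id

Result:
name  | department
------+-----------
Aaron | Security  
Chris | Finance   


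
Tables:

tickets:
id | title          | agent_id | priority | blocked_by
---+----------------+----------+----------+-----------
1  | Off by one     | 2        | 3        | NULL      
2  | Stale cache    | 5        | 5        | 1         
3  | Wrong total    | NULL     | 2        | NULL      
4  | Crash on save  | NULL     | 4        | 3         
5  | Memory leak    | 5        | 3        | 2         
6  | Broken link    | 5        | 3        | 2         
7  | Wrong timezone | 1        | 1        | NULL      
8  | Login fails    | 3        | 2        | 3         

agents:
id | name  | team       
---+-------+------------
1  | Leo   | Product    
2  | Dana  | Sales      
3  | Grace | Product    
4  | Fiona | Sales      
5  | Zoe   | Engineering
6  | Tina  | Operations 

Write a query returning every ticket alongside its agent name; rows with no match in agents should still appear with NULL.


LEFT JOIN keeps every row from tickets (the left table); where agent_id has no match in agents, the agent columns become NULL. Walk through each ticket:
  - ticket 1 (Off by one): agent_id=2 -> matches Dana
  - ticket 2 (Stale cache): agent_id=5 -> matches Zoe
  - ticket 3 (Wrong total): agent_id=NULL, no match -> kept with NULL
  - ticket 4 (Crash on save): agent_id=NULL, no match -> kept with NULL
  - ticket 5 (Memory leak): agent_id=5 -> matches Zoe
  - ticket 6 (Broken link): agent_id=5 -> matches Zoe
  - ticket 7 (Wrong timezone): agent_id=1 -> matches Leo
  - ticket 8 (Login fails): agent_id=3 -> matches Grace
All 8 rows appear; 2 have NULL agent.

SQL:
SELECT a.title, b.name AS agent
FROM tickets a
LEFT JOIN agents b ON a.agent_id = b.id

Result:
title          | agent
---------------+------
Off by one     | Dana 
Stale cache    | Zoe  
Wrong total    | NULL 
Crash on save  | NULL 
Memory leak    | Zoe  
Broken link    | Zoe  
Wrong timezone | Leo  
Login fails    | Grace


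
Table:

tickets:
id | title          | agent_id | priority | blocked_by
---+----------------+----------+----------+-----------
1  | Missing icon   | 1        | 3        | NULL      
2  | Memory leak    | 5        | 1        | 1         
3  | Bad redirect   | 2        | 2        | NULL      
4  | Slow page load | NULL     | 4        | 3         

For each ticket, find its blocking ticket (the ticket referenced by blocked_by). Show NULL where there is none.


This is a self-join: tickets is joined to a second copy of itself, matching each row's blocked_by to another row's id. Use LEFT JOIN so rows with blocked_by=NULL are kept.
  - ticket 1 (Missing icon): blocked_by=NULL -> NULL
  - ticket 2 (Memory leak): blocked_by=1 -> Missing icon
  - ticket 3 (Bad redirect): blocked_by=NULL -> NULL
  - ticket 4 (Slow page load): blocked_by=3 -> Bad redirect

SQL:
SELECT a.title AS item, b.title AS blocked_by
FROM tickets a
LEFT JOIN tickets b ON a.blocked_by = b.id

Result:
item           | blocked_by  
---------------+-------------
Missing icon   | NULL        
Memory leak    | Missing icon
Bad redirect   | NULL        
Slow page load | Bad redirect


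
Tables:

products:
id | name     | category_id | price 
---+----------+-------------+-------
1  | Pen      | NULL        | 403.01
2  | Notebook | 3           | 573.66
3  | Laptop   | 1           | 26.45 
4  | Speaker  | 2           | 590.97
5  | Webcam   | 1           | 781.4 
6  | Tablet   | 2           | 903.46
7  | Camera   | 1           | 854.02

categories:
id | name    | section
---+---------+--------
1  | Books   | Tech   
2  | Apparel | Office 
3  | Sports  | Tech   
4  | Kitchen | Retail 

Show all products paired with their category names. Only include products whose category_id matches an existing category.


INNER JOIN keeps only products rows whose category_id matches an id in categories. Walk through each product:
  - product 1 (Pen): category_id=NULL, no match -> dropped
  - product 2 (Notebook): category_id=3 -> matches Sports
  - product 3 (Laptop): category_id=1 -> matches Books
  - product 4 (Speaker): category_id=2 -> matches Apparel
  - product 5 (Webcam): category_id=1 -> matches Books
  - product 6 (Tablet): category_id=2 -> matches Apparel
  - product 7 (Camera): category_id=1 -> matches Books
So 1 of 7 rows is dropped.

SQL:
SELECT a.name, b.name AS category
FROM products a
INNER JOIN categories b ON a.category_id = b.id

Result:
name     | category
---------+---------
Notebook | Sports  
Laptop   | Books   
Speaker  | Apparel 
Webcam   | Books   
Tablet   | Apparel 
Camera   | Books   


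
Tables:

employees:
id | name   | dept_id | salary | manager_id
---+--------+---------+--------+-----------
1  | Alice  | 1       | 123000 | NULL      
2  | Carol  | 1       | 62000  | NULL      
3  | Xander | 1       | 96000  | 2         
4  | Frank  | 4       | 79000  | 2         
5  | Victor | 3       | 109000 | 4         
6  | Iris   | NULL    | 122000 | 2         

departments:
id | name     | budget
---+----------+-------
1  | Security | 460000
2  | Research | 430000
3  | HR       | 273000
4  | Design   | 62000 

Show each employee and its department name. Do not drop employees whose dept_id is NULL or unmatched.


LEFT JOIN keeps every row from employees (the left table); where dept_id has no match in departments, the department columns become NULL. Walk through each employee:
  - employee 1 (Alice): dept_id=1 -> matches Security
  - employee 2 (Carol): dept_id=1 -> matches Security
  - employee 3 (Xander): dept_id=1 -> matches Security
  - employee 4 (Frank): dept_id=4 -> matches Design
  - employee 5 (Victor): dept_id=3 -> matches HR
  - employee 6 (Iris): dept_id=NULL, no match -> kept with NULL
All 6 rows appear; 1 has NULL department.

SQL:
SELECT a.name, b.name AS department
FROM employees a
LEFT JOIN departments b ON a.dept_id = b.id

Result:
name   | department
-------+-----------
Alice  | Security  
Carol  | Security  
Xander | Security  
Frank  | Design    
Victor | HR        
Iris   | NULL      


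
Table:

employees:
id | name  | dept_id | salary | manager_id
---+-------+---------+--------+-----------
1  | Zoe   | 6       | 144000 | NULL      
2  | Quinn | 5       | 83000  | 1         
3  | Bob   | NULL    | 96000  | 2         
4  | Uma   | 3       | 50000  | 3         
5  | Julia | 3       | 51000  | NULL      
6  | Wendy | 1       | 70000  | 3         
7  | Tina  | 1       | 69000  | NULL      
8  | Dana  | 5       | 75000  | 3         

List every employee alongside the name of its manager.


This is a self-join: employees is joined to a second copy of itself, matching each row's manager_id to another row's id. Use LEFT JOIN so rows with manager_id=NULL are kept.
  - employee 1 (Zoe): manager_id=NULL -> NULL
  - employee 2 (Quinn): manager_id=1 -> Zoe
  - employee 3 (Bob): manager_id=2 -> Quinn
  - employee 4 (Uma): manager_id=3 -> Bob
  - employee 5 (Julia): manager_id=NULL -> NULL
  - employee 6 (Wendy): manager_id=3 -> Bob
  - employee 7 (Tina): manager_id=NULL -> NULL
  - employee 8 (Dana): manager_id=3 -> Bob

SQL:
SELECT a.name AS item, b.name AS manager
FROM employees a
LEFT JOIN employees b ON a.manager_id = b.id

Result:
item  | manager
------+--------
Zoe   | NULL   
Quinn | Zoe    
Bob   | Quinn  
Uma   | Bob    
Julia | NULL   
Wendy | Bob    
Tina  | NULL   
Dana  | Bob    


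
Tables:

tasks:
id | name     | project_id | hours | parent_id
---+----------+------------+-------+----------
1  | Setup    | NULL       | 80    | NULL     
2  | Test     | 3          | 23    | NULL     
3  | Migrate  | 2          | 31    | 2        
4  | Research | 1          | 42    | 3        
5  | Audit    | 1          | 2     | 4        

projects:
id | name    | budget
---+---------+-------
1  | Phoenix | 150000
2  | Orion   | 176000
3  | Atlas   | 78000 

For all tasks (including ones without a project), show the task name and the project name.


LEFT JOIN keeps every row from tasks (the left table); where project_id has no match in projects, the project columns become NULL. Walk through each task:
  - task 1 (Setup): project_id=NULL, no match -> kept with NULL
  - task 2 (Test): project_id=3 -> matches Atlas
  - task 3 (Migrate): project_id=2 -> matches Orion
  - task 4 (Research): project_id=1 -> matches Phoenix
  - task 5 (Audit): project_id=1 -> matches Phoenix
All 5 rows appear; 1 has NULL project.

SQL:
SELECT a.name, b.name AS project
FROM tasks a
LEFT JOIN projects b ON a.project_id = b.id

Result:
name     | project
---------+--------
Setup    | NULL   
Test     | Atlas  
Migrate  | Orion  
Research | Phoenix
Audit    | Phoenix


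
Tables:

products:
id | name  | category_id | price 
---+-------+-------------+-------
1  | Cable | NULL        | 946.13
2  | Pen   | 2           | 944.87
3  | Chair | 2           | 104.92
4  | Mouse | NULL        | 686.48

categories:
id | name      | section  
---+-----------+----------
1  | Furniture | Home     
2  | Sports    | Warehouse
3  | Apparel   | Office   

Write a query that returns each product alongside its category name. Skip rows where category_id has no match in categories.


INNER JOIN keeps only products rows whose category_id matches an id in categories. Walk through each product:
  - product 1 (Cable): category_id=NULL, no match -> dropped
  - product 2 (Pen): category_id=2 -> matches Sports
  - product 3 (Chair): category_id=2 -> matches Sports
  - product 4 (Mouse): category_id=NULL, no match -> dropped
So 2 of 4 rows are dropped.

SQL:
SELECT a.name, b.name AS category
FROM products a
INNER JOIN categories b ON a.category_id = b.id

Result:
name  | category
------+---------
Pen   | Sports  
Chair | Sports  


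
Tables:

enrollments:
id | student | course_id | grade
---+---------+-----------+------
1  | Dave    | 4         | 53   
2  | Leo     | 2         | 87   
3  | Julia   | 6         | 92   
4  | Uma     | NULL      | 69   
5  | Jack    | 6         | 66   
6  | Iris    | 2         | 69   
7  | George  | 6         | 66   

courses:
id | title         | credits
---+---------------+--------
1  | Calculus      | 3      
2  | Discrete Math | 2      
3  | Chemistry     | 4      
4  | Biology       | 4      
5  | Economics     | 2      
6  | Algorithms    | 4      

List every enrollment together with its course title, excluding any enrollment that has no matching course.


INNER JOIN keeps only enrollments rows whose course_id matches an id in courses. Walk through each enrollment:
  - enrollment 1 (Dave): course_id=4 -> matches Biology
  - enrollment 2 (Leo): course_id=2 -> matches Discrete Math
  - enrollment 3 (Julia): course_id=6 -> matches Algorithms
  - enrollment 4 (Uma): course_id=NULL, no match -> dropped
  - enrollment 5 (Jack): course_id=6 -> matches Algorithms
  - enrollment 6 (Iris): course_id=2 -> matches Discrete Math
  - enrollment 7 (George): course_id=6 -> matches Algorithms
So 1 of 7 rows is dropped.

SQL:
SELECT a.student, b.title AS course
FROM enrollments a
INNER JOIN courses b ON a.course_id = b.id

Result:
student | course       
--------+--------------
Dave    | Biology      
Leo     | Discrete Math
Julia   | Algorithms   
Jack    | Algorithms   
Iris    | Discrete Math
George  | Algorithms   


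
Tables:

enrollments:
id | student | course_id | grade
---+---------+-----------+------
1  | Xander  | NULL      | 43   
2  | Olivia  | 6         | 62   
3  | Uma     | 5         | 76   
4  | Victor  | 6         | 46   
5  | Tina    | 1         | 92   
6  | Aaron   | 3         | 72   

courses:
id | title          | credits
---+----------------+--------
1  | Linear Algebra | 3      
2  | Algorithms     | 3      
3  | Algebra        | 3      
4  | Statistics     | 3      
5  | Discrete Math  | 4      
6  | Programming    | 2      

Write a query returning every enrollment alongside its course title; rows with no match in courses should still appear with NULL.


LEFT JOIN keeps every row from enrollments (the left table); where course_id has no match in courses, the course columns become NULL. Walk through each enrollment:
  - enrollment 1 (Xander): course_id=NULL, no match -> kept with NULL
  - enrollment 2 (Olivia): course_id=6 -> matches Programming
  - enrollment 3 (Uma): course_id=5 -> matches Discrete Math
  - enrollment 4 (Victor): course_id=6 -> matches Programming
  - enrollment 5 (Tina): course_id=1 -> matches Linear Algebra
  - enrollment 6 (Aaron): course_id=3 -> matches Algebra
All 6 rows appear; 1 has NULL course.

SQL:
SELECT a.student, b.title AS course
FROM enrollments a
LEFT JOIN courses b ON a.course_id = b.id

Result:
student | course        
--------+---------------
Xander  | NULL          
Olivia  | Programming   
Uma     | Discrete Math 
Victor  | Programming   
Tina    | Linear Algebra
Aaron   | Algebra       


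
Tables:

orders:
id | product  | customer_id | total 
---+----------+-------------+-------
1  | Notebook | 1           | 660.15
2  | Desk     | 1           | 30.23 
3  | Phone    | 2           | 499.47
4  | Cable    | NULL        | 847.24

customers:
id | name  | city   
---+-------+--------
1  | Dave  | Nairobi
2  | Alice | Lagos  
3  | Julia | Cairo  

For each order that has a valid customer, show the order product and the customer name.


INNER JOIN keeps only orders rows whose customer_id matches an id in customers. Walk through each order:
  - order 1 (Notebook): customer_id=1 -> matches Dave
  - order 2 (Desk): customer_id=1 -> matches Dave
  - order 3 (Phone): customer_id=2 -> matches Alice
  - order 4 (Cable): customer_id=NULL, no match -> dropped
So 1 of 4 rows is dropped.

SQL:
SELECT a.product, b.name AS customer
FROM orders a
INNER JOIN customers b ON a.customer_id = b.id

Result:
product  | customer
---------+---------
Notebook | Dave    
Desk     | Dave    
Phone    | Alice   


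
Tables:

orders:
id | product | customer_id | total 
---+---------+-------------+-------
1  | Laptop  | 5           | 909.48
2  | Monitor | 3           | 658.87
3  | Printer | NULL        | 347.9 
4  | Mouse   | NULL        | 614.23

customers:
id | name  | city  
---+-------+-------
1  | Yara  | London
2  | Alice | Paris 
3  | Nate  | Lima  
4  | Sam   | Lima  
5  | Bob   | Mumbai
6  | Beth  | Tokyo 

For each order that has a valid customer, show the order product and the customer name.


INNER JOIN keeps only orders rows whose customer_id matches an id in customers. Walk through each order:
  - order 1 (Laptop): customer_id=5 -> matches Bob
  - order 2 (Monitor): customer_id=3 -> matches Nate
  - order 3 (Printer): customer_id=NULL, no match -> dropped
  - order 4 (Mouse): customer_id=NULL, no match -> dropped
So 2 of 4 rows are dropped.

SQL:
SELECT a.product, b.name AS customer
FROM orders a
INNER JOIN customers b ON a.customer_id = b.id

Result:
product | customer
--------+---------
Laptop  | Bob     
Monitor | Nate    


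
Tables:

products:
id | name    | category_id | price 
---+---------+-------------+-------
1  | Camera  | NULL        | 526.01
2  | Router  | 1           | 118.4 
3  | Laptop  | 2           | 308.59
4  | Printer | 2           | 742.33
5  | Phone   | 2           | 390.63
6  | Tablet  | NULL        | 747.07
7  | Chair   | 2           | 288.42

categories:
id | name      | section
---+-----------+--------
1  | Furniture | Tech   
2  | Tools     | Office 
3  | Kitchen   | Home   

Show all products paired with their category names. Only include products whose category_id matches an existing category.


INNER JOIN keeps only products rows whose category_id matches an id in categories. Walk through each product:
  - product 1 (Camera): category_id=NULL, no match -> dropped
  - product 2 (Router): category_id=1 -> matches Furniture
  - product 3 (Laptop): category_id=2 -> matches Tools
  - product 4 (Printer): category_id=2 -> matches Tools
  - product 5 (Phone): category_id=2 -> matches Tools
  - product 6 (Tablet): category_id=NULL, no match -> dropped
  - product 7 (Chair): category_id=2 -> matches Tools
So 2 of 7 rows are dropped.

SQL:
SELECT a.name, b.name AS category
FROM products a
INNER JOIN categories b ON a.category_id = b.id

Result:
name    | category 
--------+----------
Router  | Furniture
Laptop  | Tools    
Printer | Tools    
Phone   | Tools    
Chair   | Tools    


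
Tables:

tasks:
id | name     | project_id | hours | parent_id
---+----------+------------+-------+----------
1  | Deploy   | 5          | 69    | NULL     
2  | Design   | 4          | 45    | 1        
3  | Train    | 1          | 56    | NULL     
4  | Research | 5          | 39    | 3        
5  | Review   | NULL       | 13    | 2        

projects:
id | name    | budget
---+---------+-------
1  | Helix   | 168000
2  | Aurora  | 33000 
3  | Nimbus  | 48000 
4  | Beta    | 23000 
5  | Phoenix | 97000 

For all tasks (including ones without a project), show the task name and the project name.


LEFT JOIN keeps every row from tasks (the left table); where project_id has no match in projects, the project columns become NULL. Walk through each task:
  - task 1 (Deploy): project_id=5 -> matches Phoenix
  - task 2 (Design): project_id=4 -> matches Beta
  - task 3 (Train): project_id=1 -> matches Helix
  - task 4 (Research): project_id=5 -> matches Phoenix
  - task 5 (Review): project_id=NULL, no match -> kept with NULL
All 5 rows appear; 1 has NULL project.

SQL:
SELECT a.name, b.name AS project
FROM tasks a
LEFT JOIN projects b ON a.project_id = b.id

Result:
name     | project
---------+--------
Deploy   | Phoenix
Design   | Beta   
Train    | Helix  
Research | Phoenix
Review   | NULL   


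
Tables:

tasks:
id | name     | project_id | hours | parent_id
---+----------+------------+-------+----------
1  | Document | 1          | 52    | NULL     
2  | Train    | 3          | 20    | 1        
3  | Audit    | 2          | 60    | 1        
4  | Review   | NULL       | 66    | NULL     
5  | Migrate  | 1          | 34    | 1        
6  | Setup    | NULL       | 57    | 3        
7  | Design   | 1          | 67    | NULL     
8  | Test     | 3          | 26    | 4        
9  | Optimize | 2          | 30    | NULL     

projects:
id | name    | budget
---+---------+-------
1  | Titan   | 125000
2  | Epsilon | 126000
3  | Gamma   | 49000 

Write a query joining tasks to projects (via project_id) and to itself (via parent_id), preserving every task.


Two LEFT JOINs from the same base table tasks: one to projects via project_id, one to tasks itself via parent_id. Both are LEFT so every task is preserved.
Match against projects:
  - task 1 (Document): project_id=1 -> matches Titan
  - task 2 (Train): project_id=3 -> matches Gamma
  - task 3 (Audit): project_id=2 -> matches Epsilon
  - task 4 (Review): project_id=NULL, no match -> kept with NULL
  - task 5 (Migrate): project_id=1 -> matches Titan
  - task 6 (Setup): project_id=NULL, no match -> kept with NULL
  - task 7 (Design): project_id=1 -> matches Titan
  - task 8 (Test): project_id=3 -> matches Gamma
  - task 9 (Optimize): project_id=2 -> matches Epsilon
Match against tasks (self):
  - task 1 (Document): parent_id=NULL -> NULL
  - task 2 (Train): parent_id=1 -> Document
  - task 3 (Audit): parent_id=1 -> Document
  - task 4 (Review): parent_id=NULL -> NULL
  - task 5 (Migrate): parent_id=1 -> Document
  - task 6 (Setup): parent_id=3 -> Audit
  - task 7 (Design): parent_id=NULL -> NULL
  - task 8 (Test): parent_id=4 -> Review
  - task 9 (Optimize): parent_id=NULL -> NULL

SQL:
SELECT a.name, b.name AS project, c.name AS parent
FROM tasks a
LEFT JOIN projects b ON a.project_id = b.id
LEFT JOIN tasks c ON a.parent_id = c.id

Result:
name     | project | parent  
---------+---------+---------
Document | Titan   | NULL    
Train    | Gamma   | Document
Audit    | Epsilon | Document
Review   | NULL    | NULL    
Migrate  | Titan   | Document
Setup    | NULL    | Audit   
Design   | Titan   | NULL    
Test     | Gamma   | Review  
Optimize | Epsilon | NULL    


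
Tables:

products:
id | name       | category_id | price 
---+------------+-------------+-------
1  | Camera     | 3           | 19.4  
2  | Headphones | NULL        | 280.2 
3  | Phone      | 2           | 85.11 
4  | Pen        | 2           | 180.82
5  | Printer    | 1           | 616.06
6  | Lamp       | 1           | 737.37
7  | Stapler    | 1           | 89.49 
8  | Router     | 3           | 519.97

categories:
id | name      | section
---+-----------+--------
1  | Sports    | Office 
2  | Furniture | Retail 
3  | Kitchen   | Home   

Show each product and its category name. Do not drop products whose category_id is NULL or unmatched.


LEFT JOIN keeps every row from products (the left table); where category_id has no match in categories, the category columns become NULL. Walk through each product:
  - product 1 (Camera): category_id=3 -> matches Kitchen
  - product 2 (Headphones): category_id=NULL, no match -> kept with NULL
  - product 3 (Phone): category_id=2 -> matches Furniture
  - product 4 (Pen): category_id=2 -> matches Furniture
  - product 5 (Printer): category_id=1 -> matches Sports
  - product 6 (Lamp): category_id=1 -> matches Sports
  - product 7 (Stapler): category_id=1 -> matches Sports
  - product 8 (Router): category_id=3 -> matches Kitchen
All 8 rows appear; 1 has NULL category.

SQL:
SELECT a.name, b.name AS category
FROM products a
LEFT JOIN categories b ON a.category_id = b.id

Result:
name       | category 
-----------+----------
Camera     | Kitchen  
Headphones | NULL     
Phone      | Furniture
Pen        | Furniture
Printer    | Sports   
Lamp       | Sports   
Stapler    | Sports   
Router     | Kitchen  


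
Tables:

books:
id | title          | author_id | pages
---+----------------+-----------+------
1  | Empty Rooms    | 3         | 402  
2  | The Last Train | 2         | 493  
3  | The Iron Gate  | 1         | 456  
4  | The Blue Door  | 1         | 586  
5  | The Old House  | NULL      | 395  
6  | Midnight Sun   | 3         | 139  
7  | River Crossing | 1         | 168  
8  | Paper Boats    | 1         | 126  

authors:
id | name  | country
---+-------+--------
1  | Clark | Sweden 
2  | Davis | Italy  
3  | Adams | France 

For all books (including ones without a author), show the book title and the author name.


LEFT JOIN keeps every row from books (the left table); where author_id has no match in authors, the author columns become NULL. Walk through each book:
  - book 1 (Empty Rooms): author_id=3 -> matches Adams
  - book 2 (The Last Train): author_id=2 -> matches Davis
  - book 3 (The Iron Gate): author_id=1 -> matches Clark
  - book 4 (The Blue Door): author_id=1 -> matches Clark
  - book 5 (The Old House): author_id=NULL, no match -> kept with NULL
  - book 6 (Midnight Sun): author_id=3 -> matches Adams
  - book 7 (River Crossing): author_id=1 -> matches Clark
  - book 8 (Paper Boats): author_id=1 -> matches Clark
All 8 rows appear; 1 has NULL author.

SQL:
SELECT a.title, b.name AS author
FROM books a
LEFT JOIN authors b ON a.author_id = b.id

Result:
title          | author
---------------+-------
Empty Rooms    | Adams 
The Last Train | Davis 
The Iron Gate  | Clark 
The Blue Door  | Clark 
The Old House  | NULL  
Midnight Sun   | Adams 
River Crossing | Clark 
Paper Boats    | Clark 


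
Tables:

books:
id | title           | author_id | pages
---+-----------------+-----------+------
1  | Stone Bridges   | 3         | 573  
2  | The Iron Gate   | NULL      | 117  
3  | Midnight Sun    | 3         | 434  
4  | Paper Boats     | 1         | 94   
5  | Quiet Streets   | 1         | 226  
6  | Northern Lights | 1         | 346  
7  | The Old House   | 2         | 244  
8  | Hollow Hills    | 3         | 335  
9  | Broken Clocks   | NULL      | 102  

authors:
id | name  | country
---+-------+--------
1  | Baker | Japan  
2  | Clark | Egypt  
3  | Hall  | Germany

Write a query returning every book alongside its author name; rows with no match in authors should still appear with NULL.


LEFT JOIN keeps every row from books (the left table); where author_id has no match in authors, the author columns become NULL. Walk through each book:
  - book 1 (Stone Bridges): author_id=3 -> matches Hall
  - book 2 (The Iron Gate): author_id=NULL, no match -> kept with NULL
  - book 3 (Midnight Sun): author_id=3 -> matches Hall
  - book 4 (Paper Boats): author_id=1 -> matches Baker
  - book 5 (Quiet Streets): author_id=1 -> matches Baker
  - book 6 (Northern Lights): author_id=1 -> matches Baker
  - book 7 (The Old House): author_id=2 -> matches Clark
  - book 8 (Hollow Hills): author_id=3 -> matches Hall
  - book 9 (Broken Clocks): author_id=NULL, no match -> kept with NULL
All 9 rows appear; 2 have NULL author.

SQL:
SELECT a.title, b.name AS author
FROM books a
LEFT JOIN authors b ON a.author_id = b.id

Result:
title           | author
----------------+-------
Stone Bridges   | Hall  
The Iron Gate   | NULL  
Midnight Sun    | Hall  
Paper Boats     | Baker 
Quiet Streets   | Baker 
Northern Lights | Baker 
The Old House   | Clark 
Hollow Hills    | Hall  
Broken Clocks   | NULL  


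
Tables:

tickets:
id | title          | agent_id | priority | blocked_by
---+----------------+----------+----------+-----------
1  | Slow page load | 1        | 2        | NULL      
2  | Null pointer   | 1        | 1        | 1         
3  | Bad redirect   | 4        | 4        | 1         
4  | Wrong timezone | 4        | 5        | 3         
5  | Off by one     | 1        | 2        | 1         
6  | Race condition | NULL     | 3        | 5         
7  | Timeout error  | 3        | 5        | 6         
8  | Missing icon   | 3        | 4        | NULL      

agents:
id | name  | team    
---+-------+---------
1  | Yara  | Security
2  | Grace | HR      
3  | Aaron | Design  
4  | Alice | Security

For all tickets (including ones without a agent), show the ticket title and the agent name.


LEFT JOIN keeps every row from tickets (the left table); where agent_id has no match in agents, the agent columns become NULL. Walk through each ticket:
  - ticket 1 (Slow page load): agent_id=1 -> matches Yara
  - ticket 2 (Null pointer): agent_id=1 -> matches Yara
  - ticket 3 (Bad redirect): agent_id=4 -> matches Alice
  - ticket 4 (Wrong timezone): agent_id=4 -> matches Alice
  - ticket 5 (Off by one): agent_id=1 -> matches Yara
  - ticket 6 (Race condition): agent_id=NULL, no match -> kept with NULL
  - ticket 7 (Timeout error): agent_id=3 -> matches Aaron
  - ticket 8 (Missing icon): agent_id=3 -> matches Aaron
All 8 rows appear; 1 has NULL agent.

SQL:
SELECT a.title, b.name AS agent
FROM tickets a
LEFT JOIN agents b ON a.agent_id = b.id

Result:
title          | agent
---------------+------
Slow page load | Yara 
Null pointer   | Yara 
Bad redirect   | Alice
Wrong timezone | Alice
Off by one     | Yara 
Race condition | NULL 
Timeout error  | Aaron
Missing icon   | Aaron


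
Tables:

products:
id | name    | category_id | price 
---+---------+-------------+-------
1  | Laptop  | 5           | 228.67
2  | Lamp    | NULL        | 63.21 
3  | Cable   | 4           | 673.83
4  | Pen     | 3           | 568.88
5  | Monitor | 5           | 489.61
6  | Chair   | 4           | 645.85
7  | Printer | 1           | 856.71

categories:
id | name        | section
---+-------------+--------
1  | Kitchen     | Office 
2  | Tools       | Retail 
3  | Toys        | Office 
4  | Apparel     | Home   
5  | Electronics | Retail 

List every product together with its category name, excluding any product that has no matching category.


INNER JOIN keeps only products rows whose category_id matches an id in categories. Walk through each product:
  - product 1 (Laptop): category_id=5 -> matches Electronics
  - product 2 (Lamp): category_id=NULL, no match -> dropped
  - product 3 (Cable): category_id=4 -> matches Apparel
  - product 4 (Pen): category_id=3 -> matches Toys
  - product 5 (Monitor): category_id=5 -> matches Electronics
  - product 6 (Chair): category_id=4 -> matches Apparel
  - product 7 (Printer): category_id=1 -> matches Kitchen
So 1 of 7 rows is dropped.

SQL:
SELECT a.name, b.name AS category
FROM products a
INNER JOIN categories b ON a.category_id = b.id

Result:
name    | category   
--------+------------
Laptop  | Electronics
Cable   | Apparel    
Pen     | Toys       
Monitor | Electronics
Chair   | Apparel    
Printer | Kitchen    


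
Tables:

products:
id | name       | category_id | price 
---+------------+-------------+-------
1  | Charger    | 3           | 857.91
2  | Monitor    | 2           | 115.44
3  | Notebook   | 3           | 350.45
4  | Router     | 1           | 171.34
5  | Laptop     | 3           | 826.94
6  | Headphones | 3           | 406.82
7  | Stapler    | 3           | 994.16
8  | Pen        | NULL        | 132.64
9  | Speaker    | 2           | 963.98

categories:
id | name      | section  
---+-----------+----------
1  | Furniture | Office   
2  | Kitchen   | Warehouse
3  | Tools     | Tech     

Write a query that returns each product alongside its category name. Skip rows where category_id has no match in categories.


INNER JOIN keeps only products rows whose category_id matches an id in categories. Walk through each product:
  - product 1 (Charger): category_id=3 -> matches Tools
  - product 2 (Monitor): category_id=2 -> matches Kitchen
  - product 3 (Notebook): category_id=3 -> matches Tools
  - product 4 (Router): category_id=1 -> matches Furniture
  - product 5 (Laptop): category_id=3 -> matches Tools
  - product 6 (Headphones): category_id=3 -> matches Tools
  - product 7 (Stapler): category_id=3 -> matches Tools
  - product 8 (Pen): category_id=NULL, no match -> dropped
  - product 9 (Speaker): category_id=2 -> matches Kitchen
So 1 of 9 rows is dropped.

SQL:
SELECT a.name, b.name AS category
FROM products a
INNER JOIN categories b ON a.category_id = b.id

Result:
name       | category 
-----------+----------
Charger    | Tools    
Monitor    | Kitchen  
Notebook   | Tools    
Router     | Furniture
Laptop     | Tools    
Headphones | Tools    
Stapler    | Tools    
Speaker    | Kitchen  


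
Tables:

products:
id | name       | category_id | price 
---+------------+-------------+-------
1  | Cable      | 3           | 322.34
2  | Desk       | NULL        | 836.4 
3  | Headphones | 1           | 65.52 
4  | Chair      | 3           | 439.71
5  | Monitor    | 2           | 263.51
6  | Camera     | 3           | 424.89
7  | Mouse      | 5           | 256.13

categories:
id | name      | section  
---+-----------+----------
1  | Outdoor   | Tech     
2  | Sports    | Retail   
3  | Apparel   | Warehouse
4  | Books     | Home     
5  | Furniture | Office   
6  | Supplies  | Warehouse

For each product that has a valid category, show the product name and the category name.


INNER JOIN keeps only products rows whose category_id matches an id in categories. Walk through each product:
  - product 1 (Cable): category_id=3 -> matches Apparel
  - product 2 (Desk): category_id=NULL, no match -> dropped
  - product 3 (Headphones): category_id=1 -> matches Outdoor
  - product 4 (Chair): category_id=3 -> matches Apparel
  - product 5 (Monitor): category_id=2 -> matches Sports
  - product 6 (Camera): category_id=3 -> matches Apparel
  - product 7 (Mouse): category_id=5 -> matches Furniture
So 1 of 7 rows is dropped.

SQL:
SELECT a.name, b.name AS category
FROM products a
INNER JOIN categories b ON a.category_id = b.id

Result:
name       | category 
-----------+----------
Cable      | Apparel  
Headphones | Outdoor  
Chair      | Apparel  
Monitor    | Sports   
Camera     | Apparel  
Mouse      | Furniture


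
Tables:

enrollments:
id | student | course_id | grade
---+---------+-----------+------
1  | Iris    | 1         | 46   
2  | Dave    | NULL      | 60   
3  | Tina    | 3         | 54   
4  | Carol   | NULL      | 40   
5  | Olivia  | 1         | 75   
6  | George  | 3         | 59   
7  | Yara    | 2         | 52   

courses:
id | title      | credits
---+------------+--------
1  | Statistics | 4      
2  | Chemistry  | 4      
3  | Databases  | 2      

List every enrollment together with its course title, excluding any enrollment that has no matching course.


INNER JOIN keeps only enrollments rows whose course_id matches an id in courses. Walk through each enrollment:
  - enrollment 1 (Iris): course_id=1 -> matches Statistics
  - enrollment 2 (Dave): course_id=NULL, no match -> dropped
  - enrollment 3 (Tina): course_id=3 -> matches Databases
  - enrollment 4 (Carol): course_id=NULL, no match -> dropped
  - enrollment 5 (Olivia): course_id=1 -> matches Statistics
  - enrollment 6 (George): course_id=3 -> matches Databases
  - enrollment 7 (Yara): course_id=2 -> matches Chemistry
So 2 of 7 rows are dropped.

SQL:
SELECT a.student, b.title AS course
FROM enrollments a
INNER JOIN courses b ON a.course_id = b.id

Result:
student | course    
--------+-----------
Iris    | Statistics
Tina    | Databases 
Olivia  | Statistics
George  | Databases 
Yara    | Chemistry 


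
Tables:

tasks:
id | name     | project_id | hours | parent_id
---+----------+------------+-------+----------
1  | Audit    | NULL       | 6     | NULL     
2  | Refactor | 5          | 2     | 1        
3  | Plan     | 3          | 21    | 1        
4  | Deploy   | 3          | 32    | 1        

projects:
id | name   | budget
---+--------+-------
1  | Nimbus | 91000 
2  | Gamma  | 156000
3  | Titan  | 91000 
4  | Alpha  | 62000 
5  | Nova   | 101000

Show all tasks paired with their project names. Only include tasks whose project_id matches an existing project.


INNER JOIN keeps only tasks rows whose project_id matches an id in projects. Walk through each task:
  - task 1 (Audit): project_id=NULL, no match -> dropped
  - task 2 (Refactor): project_id=5 -> matches Nova
  - task 3 (Plan): project_id=3 -> matches Titan
  - task 4 (Deploy): project_id=3 -> matches Titan
So 1 of 4 rows is dropped.

SQL:
SELECT a.name, b.name AS project
FROM tasks a
INNER JOIN projects b ON a.project_id = b.id

Result:
name     | project
---------+--------
Refactor | Nova   
Plan     | Titan  
Deploy   | Titan  
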